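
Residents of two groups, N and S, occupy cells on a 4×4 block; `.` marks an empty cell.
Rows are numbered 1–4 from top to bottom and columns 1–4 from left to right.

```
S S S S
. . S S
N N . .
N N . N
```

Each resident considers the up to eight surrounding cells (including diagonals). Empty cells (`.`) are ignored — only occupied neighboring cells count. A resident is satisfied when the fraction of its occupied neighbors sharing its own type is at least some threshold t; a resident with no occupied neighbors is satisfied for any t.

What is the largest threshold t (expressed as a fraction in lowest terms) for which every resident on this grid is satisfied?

3/4

(1,1)S 1/1
(1,2)S 3/3
(1,3)S 4/4
(1,4)S 3/3
(2,3)S 4/5
(2,4)S 3/3
(3,1)N 3/3
(3,2)N 3/4
(4,1)N 3/3
(4,2)N 3/3
(4,4)N — no occupied neighbors
The smallest same-type fraction is 3/4 at (3,2), which reduces to 3/4. Any threshold above that leaves this resident unsatisfied.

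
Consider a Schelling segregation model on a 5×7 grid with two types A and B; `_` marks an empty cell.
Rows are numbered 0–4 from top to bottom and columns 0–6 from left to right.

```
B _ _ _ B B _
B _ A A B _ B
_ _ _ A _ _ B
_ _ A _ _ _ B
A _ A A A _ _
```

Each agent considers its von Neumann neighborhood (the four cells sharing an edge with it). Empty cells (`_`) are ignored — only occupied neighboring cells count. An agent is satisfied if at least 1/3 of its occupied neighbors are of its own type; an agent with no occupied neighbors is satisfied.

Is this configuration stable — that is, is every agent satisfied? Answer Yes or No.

Row 0: (0,0)B 1/1 ✓ · (0,4)B 2/2 ✓ · (0,5)B 1/1 ✓
Row 1: (1,0)B 1/1 ✓ · (1,2)A 1/1 ✓ · (1,3)A 2/3 ✓ · (1,4)B 1/2 ✓ · (1,6)B 1/1 ✓
Row 2: (2,3)A 1/1 ✓ · (2,6)B 2/2 ✓
Row 3: (3,2)A 1/1 ✓ · (3,6)B 1/1 ✓
Row 4: (4,0)A 0/0 ✓ · (4,2)A 2/2 ✓ · (4,3)A 2/2 ✓ · (4,4)A 1/1 ✓
All meet the threshold, so the configuration is stable.

Yes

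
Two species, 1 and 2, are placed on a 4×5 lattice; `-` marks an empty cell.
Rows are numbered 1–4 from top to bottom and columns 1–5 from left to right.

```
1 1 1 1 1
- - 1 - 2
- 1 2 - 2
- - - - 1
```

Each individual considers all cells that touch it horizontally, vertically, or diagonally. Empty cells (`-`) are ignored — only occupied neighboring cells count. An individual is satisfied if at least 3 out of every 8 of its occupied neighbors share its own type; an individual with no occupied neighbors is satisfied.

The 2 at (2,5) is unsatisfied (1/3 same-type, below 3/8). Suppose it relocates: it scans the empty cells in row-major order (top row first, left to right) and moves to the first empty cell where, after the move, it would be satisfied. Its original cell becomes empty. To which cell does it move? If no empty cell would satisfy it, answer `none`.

Vacating (2,5). Empty cells in order:
  (2,1): 0/3 same-type → still unsatisfied.
  (2,2): 1/6 same-type → still unsatisfied.
  (2,4): 2/6 same-type → still unsatisfied.
  (3,1): 0/1 same-type → still unsatisfied.
  (3,4): 2/4 same-type → satisfied — stop here.

(3,4)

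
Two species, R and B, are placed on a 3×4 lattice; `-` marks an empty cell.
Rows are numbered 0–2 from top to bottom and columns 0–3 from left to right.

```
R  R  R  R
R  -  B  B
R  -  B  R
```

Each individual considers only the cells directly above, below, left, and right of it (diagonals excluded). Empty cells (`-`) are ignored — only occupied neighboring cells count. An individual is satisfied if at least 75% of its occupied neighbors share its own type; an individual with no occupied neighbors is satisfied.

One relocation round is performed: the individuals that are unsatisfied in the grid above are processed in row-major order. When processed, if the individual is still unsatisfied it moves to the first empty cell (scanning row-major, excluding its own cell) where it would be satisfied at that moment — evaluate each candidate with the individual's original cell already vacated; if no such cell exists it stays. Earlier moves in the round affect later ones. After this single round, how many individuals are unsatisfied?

6

Initially unsatisfied (in order): (0,2), (0,3), (1,2), (1,3), (2,2), (2,3).
  (0,2): no empty cell satisfies it; stays.
  (0,3): no empty cell satisfies it; stays.
  (1,2): no empty cell satisfies it; stays.
  (1,3): no empty cell satisfies it; stays.
  (2,2): no empty cell satisfies it; stays.
  (2,3): no empty cell satisfies it; stays.
Resulting grid:
R R R R
R - B B
R - B R
Unsatisfied now: (0,2), (0,3), (1,2), (1,3), (2,2), (2,3).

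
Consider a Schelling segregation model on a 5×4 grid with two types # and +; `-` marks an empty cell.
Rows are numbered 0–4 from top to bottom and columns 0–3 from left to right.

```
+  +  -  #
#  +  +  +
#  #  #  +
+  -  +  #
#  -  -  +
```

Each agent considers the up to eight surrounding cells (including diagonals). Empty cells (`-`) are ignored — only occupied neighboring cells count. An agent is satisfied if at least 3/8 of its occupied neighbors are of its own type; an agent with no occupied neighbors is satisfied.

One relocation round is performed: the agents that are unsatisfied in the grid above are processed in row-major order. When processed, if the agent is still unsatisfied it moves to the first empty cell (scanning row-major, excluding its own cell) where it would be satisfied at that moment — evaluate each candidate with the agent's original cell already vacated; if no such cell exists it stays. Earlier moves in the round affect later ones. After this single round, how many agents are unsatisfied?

1

Initially unsatisfied (in order): (0,3), (2,2), (3,0), (3,3), (4,0).
  (0,3) → (3,1).
  (2,2): now satisfied by earlier moves; stays.
  (3,0) → (0,2).
  (3,3) → (3,0).
  (4,0): now satisfied by earlier moves; stays.
Resulting grid:
+ + + -
# + + +
# # # +
# # + -
# - - +
Unsatisfied now: (2,2).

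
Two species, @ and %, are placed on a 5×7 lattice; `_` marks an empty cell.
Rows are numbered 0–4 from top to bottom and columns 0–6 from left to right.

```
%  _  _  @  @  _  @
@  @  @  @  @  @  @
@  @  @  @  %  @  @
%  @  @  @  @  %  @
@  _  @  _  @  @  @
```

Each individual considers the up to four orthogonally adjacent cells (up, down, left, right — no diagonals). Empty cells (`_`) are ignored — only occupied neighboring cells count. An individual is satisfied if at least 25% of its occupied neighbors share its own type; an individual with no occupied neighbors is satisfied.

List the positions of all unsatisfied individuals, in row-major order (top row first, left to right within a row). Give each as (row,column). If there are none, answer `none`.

(0,0), (2,4), (3,0), (3,5), (4,0)

Row 0: (0,0)% 0/1 unhappy · (0,3)@ 2/2 ok · (0,4)@ 2/2 ok · (0,6)@ 1/1 ok
Row 1: (1,0)@ 2/3 ok · (1,1)@ 3/3 ok · (1,2)@ 3/3 ok · (1,3)@ 4/4 ok · (1,4)@ 3/4 ok · (1,5)@ 3/3 ok · (1,6)@ 3/3 ok
Row 2: (2,0)@ 2/3 ok · (2,1)@ 4/4 ok · (2,2)@ 4/4 ok · (2,3)@ 3/4 ok · (2,4)% 0/4 unhappy · (2,5)@ 2/4 ok · (2,6)@ 3/3 ok
Row 3: (3,0)% 0/3 unhappy · (3,1)@ 2/3 ok · (3,2)@ 4/4 ok · (3,3)@ 3/3 ok · (3,4)@ 2/4 ok · (3,5)% 0/4 unhappy · (3,6)@ 2/3 ok
Row 4: (4,0)@ 0/1 unhappy · (4,2)@ 1/1 ok · (4,4)@ 2/2 ok · (4,5)@ 2/3 ok · (4,6)@ 2/2 ok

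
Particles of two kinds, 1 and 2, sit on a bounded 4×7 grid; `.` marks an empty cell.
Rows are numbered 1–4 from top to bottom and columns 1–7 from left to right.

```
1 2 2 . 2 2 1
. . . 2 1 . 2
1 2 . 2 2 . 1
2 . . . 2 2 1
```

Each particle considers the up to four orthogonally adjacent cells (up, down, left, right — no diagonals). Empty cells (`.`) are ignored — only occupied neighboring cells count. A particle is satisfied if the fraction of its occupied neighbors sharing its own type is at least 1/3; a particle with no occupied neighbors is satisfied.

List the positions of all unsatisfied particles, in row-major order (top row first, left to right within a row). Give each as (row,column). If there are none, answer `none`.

(1,1), (1,7), (2,5), (2,7), (3,1), (3,2), (4,1)

(1,1)1 0/1 ✗
(1,2)2 1/2 ✓
(1,3)2 1/1 ✓
(1,5)2 1/2 ✓
(1,6)2 1/2 ✓
(1,7)1 0/2 ✗
(2,4)2 1/2 ✓
(2,5)1 0/3 ✗
(2,7)2 0/2 ✗
(3,1)1 0/2 ✗
(3,2)2 0/1 ✗
(3,4)2 2/2 ✓
(3,5)2 2/3 ✓
(3,7)1 1/2 ✓
(4,1)2 0/1 ✗
(4,5)2 2/2 ✓
(4,6)2 1/2 ✓
(4,7)1 1/2 ✓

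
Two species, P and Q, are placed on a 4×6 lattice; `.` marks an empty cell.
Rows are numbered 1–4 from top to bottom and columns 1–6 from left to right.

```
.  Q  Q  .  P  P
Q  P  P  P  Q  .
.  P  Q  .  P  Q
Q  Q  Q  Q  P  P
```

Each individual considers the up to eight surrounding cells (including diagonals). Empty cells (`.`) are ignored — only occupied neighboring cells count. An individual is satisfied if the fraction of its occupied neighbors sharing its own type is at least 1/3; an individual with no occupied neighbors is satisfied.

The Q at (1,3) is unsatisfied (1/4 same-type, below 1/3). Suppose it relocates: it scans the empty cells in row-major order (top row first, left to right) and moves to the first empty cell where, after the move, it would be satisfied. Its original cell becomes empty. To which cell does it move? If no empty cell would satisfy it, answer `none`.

Vacating (1,3). Empty cells in order:
  (1,1): 2/3 same-type → satisfied — stop here.

(1,1)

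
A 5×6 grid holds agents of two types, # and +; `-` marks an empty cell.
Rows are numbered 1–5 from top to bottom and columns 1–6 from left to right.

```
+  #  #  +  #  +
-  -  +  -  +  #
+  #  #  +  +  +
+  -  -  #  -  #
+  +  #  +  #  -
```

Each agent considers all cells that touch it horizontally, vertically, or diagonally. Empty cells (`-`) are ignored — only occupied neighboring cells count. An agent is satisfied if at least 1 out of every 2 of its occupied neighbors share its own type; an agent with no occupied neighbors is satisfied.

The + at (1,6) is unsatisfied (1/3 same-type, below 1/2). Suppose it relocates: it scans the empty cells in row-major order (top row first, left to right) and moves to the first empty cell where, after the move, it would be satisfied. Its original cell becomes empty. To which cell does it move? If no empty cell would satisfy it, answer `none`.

Vacating (1,6). Empty cells in order:
  (2,1): 2/4 same-type → satisfied — stop here.

(2,1)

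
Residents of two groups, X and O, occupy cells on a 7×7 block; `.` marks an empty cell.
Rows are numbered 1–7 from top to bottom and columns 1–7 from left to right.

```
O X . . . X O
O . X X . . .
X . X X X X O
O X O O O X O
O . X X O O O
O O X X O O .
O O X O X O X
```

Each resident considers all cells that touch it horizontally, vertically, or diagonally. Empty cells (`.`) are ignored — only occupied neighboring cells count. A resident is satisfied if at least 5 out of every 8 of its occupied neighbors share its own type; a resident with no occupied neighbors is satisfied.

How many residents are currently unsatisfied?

26

Row 1: (1,1)O 1/2 unhappy · (1,2)X 1/3 unhappy · (1,6)X 0/1 unhappy · (1,7)O 0/1 unhappy
Row 2: (2,1)O 1/3 unhappy · (2,3)X 4/4 ok · (2,4)X 4/4 ok
Row 3: (3,1)X 1/3 unhappy · (3,3)X 4/6 ok · (3,4)X 4/7 unhappy · (3,5)X 4/6 ok · (3,6)X 2/5 unhappy · (3,7)O 1/3 unhappy
Row 4: (4,1)O 1/3 unhappy · (4,2)X 3/6 unhappy · (4,3)O 1/6 unhappy · (4,4)O 3/8 unhappy · (4,5)O 3/8 unhappy · (4,6)X 2/8 unhappy · (4,7)O 3/5 unhappy
Row 5: (5,1)O 3/4 ok · (5,3)X 4/7 unhappy · (5,4)X 3/8 unhappy · (5,5)O 5/8 ok · (5,6)O 6/7 ok · (5,7)O 3/4 ok
Row 6: (6,1)O 4/4 ok · (6,2)O 4/7 unhappy · (6,3)X 4/7 unhappy · (6,4)X 5/8 ok · (6,5)O 5/8 ok · (6,6)O 5/7 ok
Row 7: (7,1)O 3/3 ok · (7,2)O 3/5 unhappy · (7,3)X 2/5 unhappy · (7,4)O 1/5 unhappy · (7,5)X 1/5 unhappy · (7,6)O 2/4 unhappy · (7,7)X 0/2 unhappy
Unsatisfied: (1,1), (1,2), (1,6), (1,7), (2,1), (3,1), (3,4), (3,6), (3,7), (4,1), (4,2), (4,3), (4,4), (4,5), (4,6), (4,7), (5,3), (5,4), (6,2), (6,3), (7,2), (7,3), (7,4), (7,5), (7,6), (7,7) — 26 in total.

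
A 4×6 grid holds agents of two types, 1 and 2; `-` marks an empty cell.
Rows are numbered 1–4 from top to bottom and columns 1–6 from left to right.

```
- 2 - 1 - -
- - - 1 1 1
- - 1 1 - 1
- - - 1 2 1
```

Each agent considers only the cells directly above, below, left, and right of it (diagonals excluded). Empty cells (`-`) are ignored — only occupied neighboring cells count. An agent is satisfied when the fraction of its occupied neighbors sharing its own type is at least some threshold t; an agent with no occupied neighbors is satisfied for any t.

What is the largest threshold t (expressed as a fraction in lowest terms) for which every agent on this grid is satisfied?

0/1

(1,2)2 — no occupied neighbors
(1,4)1 1/1
(2,4)1 3/3
(2,5)1 2/2
(2,6)1 2/2
(3,3)1 1/1
(3,4)1 3/3
(3,6)1 2/2
(4,4)1 1/2
(4,5)2 0/2
(4,6)1 1/2
The smallest same-type fraction is 0/2 at (4,5), which reduces to 0/1. Any threshold above that leaves this agent unsatisfied.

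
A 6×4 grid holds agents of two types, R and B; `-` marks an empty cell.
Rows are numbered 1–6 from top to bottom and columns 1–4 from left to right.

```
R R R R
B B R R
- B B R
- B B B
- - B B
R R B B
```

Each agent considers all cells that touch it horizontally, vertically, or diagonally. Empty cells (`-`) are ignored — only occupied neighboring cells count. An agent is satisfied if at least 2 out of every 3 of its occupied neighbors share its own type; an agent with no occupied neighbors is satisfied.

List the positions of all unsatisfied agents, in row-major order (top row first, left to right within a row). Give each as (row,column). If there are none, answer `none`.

(1,1)R 1/3 ✗
(1,2)R 3/5 ✗
(1,3)R 4/5 ✓
(1,4)R 3/3 ✓
(2,1)B 2/4 ✗
(2,2)B 3/7 ✗
(2,3)R 5/8 ✗
(2,4)R 4/5 ✓
(3,2)B 5/6 ✓
(3,3)B 5/8 ✗
(3,4)R 2/5 ✗
(4,2)B 4/4 ✓
(4,3)B 6/7 ✓
(4,4)B 4/5 ✓
(5,3)B 6/7 ✓
(5,4)B 5/5 ✓
(6,1)R 1/1 ✓
(6,2)R 1/3 ✗
(6,3)B 3/4 ✓
(6,4)B 3/3 ✓

(1,1), (1,2), (2,1), (2,2), (2,3), (3,3), (3,4), (6,2)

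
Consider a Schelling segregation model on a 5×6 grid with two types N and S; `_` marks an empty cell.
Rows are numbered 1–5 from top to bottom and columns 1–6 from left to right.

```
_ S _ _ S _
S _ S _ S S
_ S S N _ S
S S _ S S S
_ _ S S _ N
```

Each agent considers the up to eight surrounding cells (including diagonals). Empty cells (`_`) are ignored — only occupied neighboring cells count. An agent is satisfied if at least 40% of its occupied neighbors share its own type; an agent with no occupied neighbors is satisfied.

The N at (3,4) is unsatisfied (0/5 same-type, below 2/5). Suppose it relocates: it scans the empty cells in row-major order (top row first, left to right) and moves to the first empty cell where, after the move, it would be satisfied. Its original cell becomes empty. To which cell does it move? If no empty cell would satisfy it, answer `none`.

none

Vacating (3,4). Empty cells in order:
  (1,1): 0/2 same-type → still unsatisfied.
  (1,3): 0/2 same-type → still unsatisfied.
  (1,4): 0/3 same-type → still unsatisfied.
  (1,6): 0/3 same-type → still unsatisfied.
  (2,2): 0/5 same-type → still unsatisfied.
  (2,4): 0/4 same-type → still unsatisfied.
  (3,1): 0/4 same-type → still unsatisfied.
  (3,5): 0/6 same-type → still unsatisfied.
  (4,3): 0/6 same-type → still unsatisfied.
  (5,1): 0/2 same-type → still unsatisfied.
  (5,2): 0/3 same-type → still unsatisfied.
  (5,5): 1/5 same-type → still unsatisfied.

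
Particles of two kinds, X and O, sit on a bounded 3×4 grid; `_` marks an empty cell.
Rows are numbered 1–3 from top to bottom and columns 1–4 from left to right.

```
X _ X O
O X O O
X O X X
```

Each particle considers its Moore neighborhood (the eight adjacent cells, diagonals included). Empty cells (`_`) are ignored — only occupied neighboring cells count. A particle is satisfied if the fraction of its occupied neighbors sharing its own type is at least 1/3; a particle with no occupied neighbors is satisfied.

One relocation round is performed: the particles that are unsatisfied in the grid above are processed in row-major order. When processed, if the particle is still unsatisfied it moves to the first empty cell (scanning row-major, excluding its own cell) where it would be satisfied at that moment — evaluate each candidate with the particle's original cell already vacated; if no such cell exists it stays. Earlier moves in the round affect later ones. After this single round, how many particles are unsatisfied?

Initially unsatisfied (in order): (1,3), (2,1).
  (1,3) → (1,2).
  (2,1) → (1,3).
Resulting grid:
X X O O
_ X O O
X O X X
Unsatisfied now: (3,2).

1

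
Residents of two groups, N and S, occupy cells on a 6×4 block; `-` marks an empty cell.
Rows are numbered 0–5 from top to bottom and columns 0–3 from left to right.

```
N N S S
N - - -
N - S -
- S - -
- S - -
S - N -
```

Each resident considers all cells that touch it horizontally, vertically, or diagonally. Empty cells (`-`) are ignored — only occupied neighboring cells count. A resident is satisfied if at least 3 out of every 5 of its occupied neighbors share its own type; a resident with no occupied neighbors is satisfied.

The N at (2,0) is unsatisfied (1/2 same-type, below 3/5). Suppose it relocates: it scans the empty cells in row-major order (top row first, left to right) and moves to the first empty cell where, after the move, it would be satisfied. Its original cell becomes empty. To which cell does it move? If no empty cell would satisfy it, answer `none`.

(1,1)

Vacating (2,0). Empty cells in order:
  (1,1): 3/5 same-type → satisfied — stop here.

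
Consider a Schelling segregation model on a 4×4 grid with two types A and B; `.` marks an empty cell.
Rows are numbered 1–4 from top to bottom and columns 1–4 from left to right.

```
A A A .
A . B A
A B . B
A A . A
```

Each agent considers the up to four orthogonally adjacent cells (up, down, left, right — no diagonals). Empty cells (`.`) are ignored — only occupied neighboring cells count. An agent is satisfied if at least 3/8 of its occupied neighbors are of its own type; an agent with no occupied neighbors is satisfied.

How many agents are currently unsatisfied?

5

Row 1: (1,1)A 2/2 ok · (1,2)A 2/2 ok · (1,3)A 1/2 ok
Row 2: (2,1)A 2/2 ok · (2,3)B 0/2 unhappy · (2,4)A 0/2 unhappy
Row 3: (3,1)A 2/3 ok · (3,2)B 0/2 unhappy · (3,4)B 0/2 unhappy
Row 4: (4,1)A 2/2 ok · (4,2)A 1/2 ok · (4,4)A 0/1 unhappy
Unsatisfied: (2,3), (2,4), (3,2), (3,4), (4,4) — 5 in total.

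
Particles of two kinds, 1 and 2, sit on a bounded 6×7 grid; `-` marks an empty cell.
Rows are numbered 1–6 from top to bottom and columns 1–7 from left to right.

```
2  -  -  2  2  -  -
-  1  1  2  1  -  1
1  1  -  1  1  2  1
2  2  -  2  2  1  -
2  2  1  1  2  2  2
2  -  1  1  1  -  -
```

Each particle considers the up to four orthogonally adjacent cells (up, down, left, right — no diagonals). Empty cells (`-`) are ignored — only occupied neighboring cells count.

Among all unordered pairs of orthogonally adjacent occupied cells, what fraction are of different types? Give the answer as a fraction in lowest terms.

Scan each occupied cell's neighbors to the right and below so each pair is counted once.
From row 1: 1 unlike of 3 pairs (running 1/3).
From row 2: 3 unlike of 7 pairs (running 4/10).
From row 3: 7 unlike of 9 pairs (running 11/19).
From row 4: 3 unlike of 8 pairs (running 14/27).
From row 5: 3 unlike of 10 pairs (running 17/37).
From row 6: 0 unlike of 2 pairs (running 17/39).
Total adjacent occupied pairs: 39; unlike-type pairs: 17.
17/39 is already in lowest terms.

17/39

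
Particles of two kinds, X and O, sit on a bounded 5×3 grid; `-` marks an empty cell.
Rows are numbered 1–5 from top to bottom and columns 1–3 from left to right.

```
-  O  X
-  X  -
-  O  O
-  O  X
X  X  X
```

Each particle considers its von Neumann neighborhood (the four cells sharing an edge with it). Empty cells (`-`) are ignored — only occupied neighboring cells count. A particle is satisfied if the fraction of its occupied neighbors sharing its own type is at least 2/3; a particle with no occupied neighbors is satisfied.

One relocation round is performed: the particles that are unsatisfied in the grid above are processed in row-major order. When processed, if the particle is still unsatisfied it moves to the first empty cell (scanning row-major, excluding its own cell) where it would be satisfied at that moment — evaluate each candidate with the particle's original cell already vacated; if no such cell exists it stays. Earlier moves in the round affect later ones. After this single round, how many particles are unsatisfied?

Initially unsatisfied (in order): (1,2), (1,3), (2,2), (3,3), (4,2), (4,3).
  (1,2) → (1,1).
  (1,3): now satisfied by earlier moves; stays.
  (2,2): no empty cell satisfies it; stays.
  (3,3) → (3,1).
  (4,2) → (2,1).
  (4,3): now satisfied by earlier moves; stays.
Resulting grid:
O - X
O X -
O O -
- - X
X X X
Unsatisfied now: (2,2), (3,2).

2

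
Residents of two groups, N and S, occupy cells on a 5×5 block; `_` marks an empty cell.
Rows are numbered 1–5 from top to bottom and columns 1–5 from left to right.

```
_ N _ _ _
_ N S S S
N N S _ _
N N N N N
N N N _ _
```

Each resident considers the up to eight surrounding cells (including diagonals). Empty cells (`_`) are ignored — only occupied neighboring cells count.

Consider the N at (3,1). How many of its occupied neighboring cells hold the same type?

4

Occupied neighbors of (3,1): (2,2)=N, (3,2)=N, (4,1)=N, (4,2)=N.
Same type (N): 4 of 4.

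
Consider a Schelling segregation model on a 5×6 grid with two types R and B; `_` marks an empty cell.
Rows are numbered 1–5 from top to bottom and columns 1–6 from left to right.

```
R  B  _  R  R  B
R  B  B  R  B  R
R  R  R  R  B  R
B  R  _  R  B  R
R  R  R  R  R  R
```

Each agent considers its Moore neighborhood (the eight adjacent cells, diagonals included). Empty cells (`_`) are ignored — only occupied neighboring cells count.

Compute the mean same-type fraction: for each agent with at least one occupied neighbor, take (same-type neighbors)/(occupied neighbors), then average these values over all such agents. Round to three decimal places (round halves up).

0.520

(1,1)R 1/3
(1,2)B 2/4
(1,4)R 2/4
(1,5)R 3/5
(1,6)B 1/3
(2,1)R 3/5
(2,2)B 2/7
(2,3)B 2/7
(2,4)R 4/7
(2,5)B 2/8
(2,6)R 2/5
(3,1)R 3/5
(3,2)R 4/7
(3,3)R 5/7
(3,4)R 3/7
(3,5)B 2/8
(3,6)R 2/5
(4,1)B 0/5
(4,2)R 6/7
(4,4)R 5/7
(4,5)B 1/8
(4,6)R 3/5
(5,1)R 2/3
(5,2)R 3/4
(5,3)R 4/4
(5,4)R 3/4
(5,5)R 4/5
(5,6)R 2/3
Sum over 28 agents: 1/3 + 2/4 + 2/4 + 3/5 + 1/3 + 3/5 + 2/7 + 2/7 + 4/7 + 2/8 + 2/5 + 3/5 + 4/7 + 5/7 + 3/7 + 2/8 + 2/5 + 0/5 + 6/7 + 5/7 + 1/8 + 3/5 + 2/3 + 3/4 + 4/4 + 3/4 + 4/5 + 2/3 = 815/56; mean = 815/56 ÷ 28 = 815/1568 = 0.519770… → 0.520.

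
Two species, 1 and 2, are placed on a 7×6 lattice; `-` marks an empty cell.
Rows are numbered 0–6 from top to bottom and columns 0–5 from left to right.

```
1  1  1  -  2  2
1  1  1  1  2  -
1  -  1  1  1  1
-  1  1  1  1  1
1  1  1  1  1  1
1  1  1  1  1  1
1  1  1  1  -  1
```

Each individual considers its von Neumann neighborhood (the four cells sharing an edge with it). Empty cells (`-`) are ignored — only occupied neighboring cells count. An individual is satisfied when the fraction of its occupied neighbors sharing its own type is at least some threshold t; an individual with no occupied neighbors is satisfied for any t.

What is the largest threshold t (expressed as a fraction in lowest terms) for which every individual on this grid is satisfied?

(0,0)1 2/2
(0,1)1 3/3
(0,2)1 2/2
(0,4)2 2/2
(0,5)2 1/1
(1,0)1 3/3
(1,1)1 3/3
(1,2)1 4/4
(1,3)1 2/3
(1,4)2 1/3
(2,0)1 1/1
(2,2)1 3/3
(2,3)1 4/4
(2,4)1 3/4
(2,5)1 2/2
(3,1)1 2/2
(3,2)1 4/4
(3,3)1 4/4
(3,4)1 4/4
(3,5)1 3/3
(4,0)1 2/2
(4,1)1 4/4
(4,2)1 4/4
(4,3)1 4/4
(4,4)1 4/4
(4,5)1 3/3
(5,0)1 3/3
(5,1)1 4/4
(5,2)1 4/4
(5,3)1 4/4
(5,4)1 3/3
(5,5)1 3/3
(6,0)1 2/2
(6,1)1 3/3
(6,2)1 3/3
(6,3)1 2/2
(6,5)1 1/1
The smallest same-type fraction is 1/3 at (1,4), which reduces to 1/3. Any threshold above that leaves this individual unsatisfied.

1/3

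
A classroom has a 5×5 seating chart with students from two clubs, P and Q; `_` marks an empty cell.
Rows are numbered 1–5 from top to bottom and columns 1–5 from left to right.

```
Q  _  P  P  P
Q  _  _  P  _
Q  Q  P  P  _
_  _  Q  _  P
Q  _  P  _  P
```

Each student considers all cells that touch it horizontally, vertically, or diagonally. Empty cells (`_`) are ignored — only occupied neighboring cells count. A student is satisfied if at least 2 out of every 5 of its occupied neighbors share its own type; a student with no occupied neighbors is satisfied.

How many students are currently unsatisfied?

Row 1: (1,1)Q 1/1 ok · (1,3)P 2/2 ok · (1,4)P 3/3 ok · (1,5)P 2/2 ok
Row 2: (2,1)Q 3/3 ok · (2,4)P 5/5 ok
Row 3: (3,1)Q 2/2 ok · (3,2)Q 3/4 ok · (3,3)P 2/4 ok · (3,4)P 3/4 ok
Row 4: (4,3)Q 1/4 unhappy · (4,5)P 2/2 ok
Row 5: (5,1)Q 0/0 ok · (5,3)P 0/1 unhappy · (5,5)P 1/1 ok
Unsatisfied: (4,3), (5,3) — 2 in total.

2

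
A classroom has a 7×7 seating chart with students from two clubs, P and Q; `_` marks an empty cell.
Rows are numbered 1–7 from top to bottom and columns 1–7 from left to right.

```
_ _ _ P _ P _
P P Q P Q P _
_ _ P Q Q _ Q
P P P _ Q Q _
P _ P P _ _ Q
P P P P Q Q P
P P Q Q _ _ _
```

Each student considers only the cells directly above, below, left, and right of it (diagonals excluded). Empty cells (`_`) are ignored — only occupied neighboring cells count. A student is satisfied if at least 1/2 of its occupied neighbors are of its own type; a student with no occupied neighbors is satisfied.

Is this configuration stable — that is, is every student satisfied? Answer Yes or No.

Row 1: (1,4)P 1/1 ✓ · (1,6)P 1/1 ✓
Row 2: (2,1)P 1/1 ✓ · (2,2)P 1/2 ✓ · (2,3)Q 0/3 ✗ · (2,4)P 1/4 ✗ · (2,5)Q 1/3 ✗ · (2,6)P 1/2 ✓
Row 3: (3,3)P 1/3 ✗ · (3,4)Q 1/3 ✗ · (3,5)Q 3/3 ✓ · (3,7)Q 0/0 ✓
Row 4: (4,1)P 2/2 ✓ · (4,2)P 2/2 ✓ · (4,3)P 3/3 ✓ · (4,5)Q 2/2 ✓ · (4,6)Q 1/1 ✓
Row 5: (5,1)P 2/2 ✓ · (5,3)P 3/3 ✓ · (5,4)P 2/2 ✓ · (5,7)Q 0/1 ✗
Row 6: (6,1)P 3/3 ✓ · (6,2)P 3/3 ✓ · (6,3)P 3/4 ✓ · (6,4)P 2/4 ✓ · (6,5)Q 1/2 ✓ · (6,6)Q 1/2 ✓ · (6,7)P 0/2 ✗
Row 7: (7,1)P 2/2 ✓ · (7,2)P 2/3 ✓ · (7,3)Q 1/3 ✗ · (7,4)Q 1/2 ✓
For instance (2,3) has only 0/3 same-type neighbors, below 1/2.

No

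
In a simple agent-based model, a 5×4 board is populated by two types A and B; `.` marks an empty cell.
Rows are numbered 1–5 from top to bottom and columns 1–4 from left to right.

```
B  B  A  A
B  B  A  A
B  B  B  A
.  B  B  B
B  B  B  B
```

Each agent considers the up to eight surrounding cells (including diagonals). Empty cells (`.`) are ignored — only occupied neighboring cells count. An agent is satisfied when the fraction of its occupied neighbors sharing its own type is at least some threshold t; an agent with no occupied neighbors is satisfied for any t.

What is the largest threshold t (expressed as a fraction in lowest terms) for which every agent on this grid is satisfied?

2/5

Row 1: (1,1)B 3/3 · (1,2)B 3/5 · (1,3)A 3/5 · (1,4)A 3/3
Row 2: (2,1)B 5/5 · (2,2)B 6/8 · (2,3)A 4/8 · (2,4)A 4/5
Row 3: (3,1)B 4/4 · (3,2)B 6/7 · (3,3)B 5/8 · (3,4)A 2/5
Row 4: (4,2)B 7/7 · (4,3)B 7/8 · (4,4)B 4/5
Row 5: (5,1)B 2/2 · (5,2)B 4/4 · (5,3)B 5/5 · (5,4)B 3/3
The smallest same-type fraction is 2/5 at (3,4), which reduces to 2/5. Any threshold above that leaves this agent unsatisfied.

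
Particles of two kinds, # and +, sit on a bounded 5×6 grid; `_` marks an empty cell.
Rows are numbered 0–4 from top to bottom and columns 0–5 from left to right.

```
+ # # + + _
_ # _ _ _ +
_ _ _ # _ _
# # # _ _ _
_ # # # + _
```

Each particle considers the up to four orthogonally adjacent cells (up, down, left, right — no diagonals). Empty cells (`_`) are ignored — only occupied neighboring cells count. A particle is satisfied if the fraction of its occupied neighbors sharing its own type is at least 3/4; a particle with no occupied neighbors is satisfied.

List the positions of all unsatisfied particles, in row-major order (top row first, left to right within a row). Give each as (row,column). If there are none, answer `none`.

(0,0), (0,1), (0,2), (0,3), (4,3), (4,4)

Row 0: (0,0)+ 0/1 ✗ · (0,1)# 2/3 ✗ · (0,2)# 1/2 ✗ · (0,3)+ 1/2 ✗ · (0,4)+ 1/1 ✓
Row 1: (1,1)# 1/1 ✓ · (1,5)+ 0/0 ✓
Row 2: (2,3)# 0/0 ✓
Row 3: (3,0)# 1/1 ✓ · (3,1)# 3/3 ✓ · (3,2)# 2/2 ✓
Row 4: (4,1)# 2/2 ✓ · (4,2)# 3/3 ✓ · (4,3)# 1/2 ✗ · (4,4)+ 0/1 ✗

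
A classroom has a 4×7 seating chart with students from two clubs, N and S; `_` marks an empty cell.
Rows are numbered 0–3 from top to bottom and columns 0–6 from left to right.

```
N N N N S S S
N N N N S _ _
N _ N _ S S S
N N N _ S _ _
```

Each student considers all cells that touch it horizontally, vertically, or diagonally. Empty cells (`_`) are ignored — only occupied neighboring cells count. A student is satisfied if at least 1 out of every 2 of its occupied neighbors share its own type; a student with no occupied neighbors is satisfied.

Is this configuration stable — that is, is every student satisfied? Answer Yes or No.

(0,0)N 3/3 satisfied
(0,1)N 5/5 satisfied
(0,2)N 5/5 satisfied
(0,3)N 3/5 satisfied
(0,4)S 2/4 satisfied
(0,5)S 3/3 satisfied
(0,6)S 1/1 satisfied
(1,0)N 4/4 satisfied
(1,1)N 7/7 satisfied
(1,2)N 6/6 satisfied
(1,3)N 4/7 satisfied
(1,4)S 4/6 satisfied
(2,0)N 4/4 satisfied
(2,2)N 5/5 satisfied
(2,4)S 3/4 satisfied
(2,5)S 4/4 satisfied
(2,6)S 1/1 satisfied
(3,0)N 2/2 satisfied
(3,1)N 4/4 satisfied
(3,2)N 2/2 satisfied
(3,4)S 2/2 satisfied
All meet the threshold, so the configuration is stable.

Yes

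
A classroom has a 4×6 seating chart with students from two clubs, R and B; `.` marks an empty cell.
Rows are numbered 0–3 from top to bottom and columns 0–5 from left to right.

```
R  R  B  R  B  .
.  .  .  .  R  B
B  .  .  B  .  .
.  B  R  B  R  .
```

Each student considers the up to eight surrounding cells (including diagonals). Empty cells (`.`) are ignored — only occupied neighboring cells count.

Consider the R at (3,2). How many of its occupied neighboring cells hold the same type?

Occupied neighbors of (3,2): (2,3)=B, (3,1)=B, (3,3)=B.
Same type (R): 0 of 3.

0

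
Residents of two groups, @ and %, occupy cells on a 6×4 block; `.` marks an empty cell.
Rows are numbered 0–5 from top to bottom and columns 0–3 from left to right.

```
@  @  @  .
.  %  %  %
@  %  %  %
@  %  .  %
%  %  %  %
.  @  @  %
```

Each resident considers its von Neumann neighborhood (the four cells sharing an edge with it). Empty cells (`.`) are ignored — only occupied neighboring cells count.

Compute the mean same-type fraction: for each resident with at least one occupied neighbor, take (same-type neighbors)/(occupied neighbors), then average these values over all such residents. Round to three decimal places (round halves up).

(0,0)@ 1/1
(0,1)@ 2/3
(0,2)@ 1/2
(1,1)% 2/3
(1,2)% 3/4
(1,3)% 2/2
(2,0)@ 1/2
(2,1)% 3/4
(2,2)% 3/3
(2,3)% 3/3
(3,0)@ 1/3
(3,1)% 2/3
(3,3)% 2/2
(4,0)% 1/2
(4,1)% 3/4
(4,2)% 2/3
(4,3)% 3/3
(5,1)@ 1/2
(5,2)@ 1/3
(5,3)% 1/2
Sum over 20 residents: 1/1 + 2/3 + 1/2 + 2/3 + 3/4 + 2/2 + 1/2 + 3/4 + 3/3 + 3/3 + 1/3 + 2/3 + 2/2 + 1/2 + 3/4 + 2/3 + 3/3 + 1/2 + 1/3 + 1/2 = 169/12; mean = 169/12 ÷ 20 = 169/240 = 0.704166… → 0.704.

0.704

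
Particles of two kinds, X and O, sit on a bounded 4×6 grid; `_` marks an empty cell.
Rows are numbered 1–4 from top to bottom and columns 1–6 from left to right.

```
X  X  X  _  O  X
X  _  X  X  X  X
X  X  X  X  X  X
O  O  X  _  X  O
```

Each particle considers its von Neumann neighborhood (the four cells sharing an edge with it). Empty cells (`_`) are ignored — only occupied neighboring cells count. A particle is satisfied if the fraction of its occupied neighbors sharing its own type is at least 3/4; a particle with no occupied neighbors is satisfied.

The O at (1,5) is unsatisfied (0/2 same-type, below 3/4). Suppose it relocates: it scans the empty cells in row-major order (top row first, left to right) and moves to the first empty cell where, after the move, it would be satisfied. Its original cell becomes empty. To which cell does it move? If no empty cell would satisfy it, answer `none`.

Vacating (1,5). Empty cells in order:
  (1,4): 0/2 same-type → still unsatisfied.
  (2,2): 0/4 same-type → still unsatisfied.
  (4,4): 0/3 same-type → still unsatisfied.

none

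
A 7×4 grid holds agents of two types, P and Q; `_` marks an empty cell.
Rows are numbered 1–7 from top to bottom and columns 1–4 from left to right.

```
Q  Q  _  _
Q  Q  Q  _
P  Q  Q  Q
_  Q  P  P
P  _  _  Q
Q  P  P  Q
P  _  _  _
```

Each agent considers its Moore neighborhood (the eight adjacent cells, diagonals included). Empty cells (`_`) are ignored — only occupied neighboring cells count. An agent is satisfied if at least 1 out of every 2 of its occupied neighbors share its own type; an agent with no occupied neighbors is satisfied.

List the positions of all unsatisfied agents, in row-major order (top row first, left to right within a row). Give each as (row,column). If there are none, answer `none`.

(3,1), (4,2), (4,3), (4,4), (5,1), (5,4), (6,1), (6,3)

(1,1)Q 3/3 ✓
(1,2)Q 4/4 ✓
(2,1)Q 4/5 ✓
(2,2)Q 6/7 ✓
(2,3)Q 5/5 ✓
(3,1)P 0/4 ✗
(3,2)Q 5/7 ✓
(3,3)Q 5/7 ✓
(3,4)Q 2/4 ✓
(4,2)Q 2/5 ✗
(4,3)P 1/6 ✗
(4,4)P 1/4 ✗
(5,1)P 1/3 ✗
(5,4)Q 1/4 ✗
(6,1)Q 0/3 ✗
(6,2)P 3/4 ✓
(6,3)P 1/3 ✗
(6,4)Q 1/2 ✓
(7,1)P 1/2 ✓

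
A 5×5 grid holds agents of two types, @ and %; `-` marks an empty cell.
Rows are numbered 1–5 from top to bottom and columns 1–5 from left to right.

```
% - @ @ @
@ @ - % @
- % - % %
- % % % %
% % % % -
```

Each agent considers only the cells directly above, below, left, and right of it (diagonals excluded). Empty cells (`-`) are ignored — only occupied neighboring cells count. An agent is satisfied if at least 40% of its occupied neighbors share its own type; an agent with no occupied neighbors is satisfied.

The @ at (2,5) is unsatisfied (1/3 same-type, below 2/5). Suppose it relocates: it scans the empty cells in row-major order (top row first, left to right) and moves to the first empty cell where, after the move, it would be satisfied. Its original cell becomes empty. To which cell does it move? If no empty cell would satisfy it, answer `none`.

(1,2)

Vacating (2,5). Empty cells in order:
  (1,2): 2/3 same-type → satisfied — stop here.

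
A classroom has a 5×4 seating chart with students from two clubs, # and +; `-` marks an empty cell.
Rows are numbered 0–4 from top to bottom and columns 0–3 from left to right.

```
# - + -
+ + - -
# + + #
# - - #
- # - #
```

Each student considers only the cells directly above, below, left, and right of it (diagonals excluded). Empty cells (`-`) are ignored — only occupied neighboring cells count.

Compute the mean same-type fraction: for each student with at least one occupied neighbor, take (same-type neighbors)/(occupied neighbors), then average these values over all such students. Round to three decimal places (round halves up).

(0,0)# 0/1
(0,2)+ — no occupied neighbors
(1,0)+ 1/3
(1,1)+ 2/2
(2,0)# 1/3
(2,1)+ 2/3
(2,2)+ 1/2
(2,3)# 1/2
(3,0)# 1/1
(3,3)# 2/2
(4,1)# — no occupied neighbors
(4,3)# 1/1
Sum over 10 students: 0/1 + 1/3 + 2/2 + 1/3 + 2/3 + 1/2 + 1/2 + 1/1 + 2/2 + 1/1 = 19/3; mean = 19/3 ÷ 10 = 19/30 = 0.633333… → 0.633.

0.633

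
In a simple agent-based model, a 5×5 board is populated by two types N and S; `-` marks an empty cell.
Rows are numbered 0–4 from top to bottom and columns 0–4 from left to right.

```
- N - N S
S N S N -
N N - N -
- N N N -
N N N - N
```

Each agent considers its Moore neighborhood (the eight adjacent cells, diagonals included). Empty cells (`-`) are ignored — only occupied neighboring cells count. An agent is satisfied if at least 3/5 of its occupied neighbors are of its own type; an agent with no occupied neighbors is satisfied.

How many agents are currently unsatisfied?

6

(0,1)N 1/3 not
(0,3)N 1/3 not
(0,4)S 0/2 not
(1,0)S 0/4 not
(1,1)N 3/5 satisfied
(1,2)S 0/6 not
(1,3)N 2/4 not
(2,0)N 3/4 satisfied
(2,1)N 4/6 satisfied
(2,3)N 3/4 satisfied
(3,1)N 6/6 satisfied
(3,2)N 6/6 satisfied
(3,3)N 4/4 satisfied
(4,0)N 2/2 satisfied
(4,1)N 4/4 satisfied
(4,2)N 4/4 satisfied
(4,4)N 1/1 satisfied
Unsatisfied: (0,1), (0,3), (0,4), (1,0), (1,2), (1,3) — 6 in total.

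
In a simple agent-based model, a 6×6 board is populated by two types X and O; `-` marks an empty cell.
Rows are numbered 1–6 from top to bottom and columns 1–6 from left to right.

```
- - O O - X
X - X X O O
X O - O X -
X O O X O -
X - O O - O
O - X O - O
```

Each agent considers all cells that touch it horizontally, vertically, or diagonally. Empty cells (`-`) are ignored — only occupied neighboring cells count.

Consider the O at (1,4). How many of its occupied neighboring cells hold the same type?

2

Occupied neighbors of (1,4): (1,3)=O, (2,3)=X, (2,4)=X, (2,5)=O.
Same type (O): 2 of 4.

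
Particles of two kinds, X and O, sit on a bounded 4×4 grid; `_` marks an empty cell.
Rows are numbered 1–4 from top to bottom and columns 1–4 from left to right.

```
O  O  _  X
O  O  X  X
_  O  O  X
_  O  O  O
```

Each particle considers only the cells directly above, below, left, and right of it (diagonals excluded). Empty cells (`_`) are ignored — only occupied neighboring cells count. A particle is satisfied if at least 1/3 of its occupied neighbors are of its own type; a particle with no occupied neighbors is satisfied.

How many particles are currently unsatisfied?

Row 1: (1,1)O 2/2 ok · (1,2)O 2/2 ok · (1,4)X 1/1 ok
Row 2: (2,1)O 2/2 ok · (2,2)O 3/4 ok · (2,3)X 1/3 ok · (2,4)X 3/3 ok
Row 3: (3,2)O 3/3 ok · (3,3)O 2/4 ok · (3,4)X 1/3 ok
Row 4: (4,2)O 2/2 ok · (4,3)O 3/3 ok · (4,4)O 1/2 ok
Every one meets the threshold.

0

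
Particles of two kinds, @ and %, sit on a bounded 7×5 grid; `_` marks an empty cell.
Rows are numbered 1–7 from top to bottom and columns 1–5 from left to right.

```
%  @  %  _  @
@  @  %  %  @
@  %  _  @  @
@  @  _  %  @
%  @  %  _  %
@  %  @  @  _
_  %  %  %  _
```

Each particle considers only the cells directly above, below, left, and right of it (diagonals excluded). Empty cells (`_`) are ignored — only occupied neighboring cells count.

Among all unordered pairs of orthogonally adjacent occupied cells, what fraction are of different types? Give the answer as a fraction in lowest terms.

Scan each occupied cell's neighbors to the right and below so each pair is counted once.
From row 1: 3 unlike of 6 pairs (running 3/6).
From row 2: 4 unlike of 8 pairs (running 7/14).
From row 3: 3 unlike of 6 pairs (running 10/20).
From row 4: 3 unlike of 5 pairs (running 13/25).
From row 5: 5 unlike of 5 pairs (running 18/30).
From row 6: 4 unlike of 6 pairs (running 22/36).
From row 7: 0 unlike of 2 pairs (running 22/38).
Total adjacent occupied pairs: 38; unlike-type pairs: 22.
22/38 reduces to 11/19.

11/19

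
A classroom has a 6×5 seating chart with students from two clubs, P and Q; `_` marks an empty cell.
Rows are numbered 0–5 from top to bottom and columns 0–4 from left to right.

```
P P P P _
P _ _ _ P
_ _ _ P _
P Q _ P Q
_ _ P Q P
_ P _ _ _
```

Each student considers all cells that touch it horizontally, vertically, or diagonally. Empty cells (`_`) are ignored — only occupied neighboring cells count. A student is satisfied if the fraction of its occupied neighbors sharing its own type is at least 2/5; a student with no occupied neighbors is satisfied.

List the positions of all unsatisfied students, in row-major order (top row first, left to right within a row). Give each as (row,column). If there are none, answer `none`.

(3,0), (3,1), (3,4), (4,3), (4,4)

Row 0: (0,0)P 2/2 ✓ · (0,1)P 3/3 ✓ · (0,2)P 2/2 ✓ · (0,3)P 2/2 ✓
Row 1: (1,0)P 2/2 ✓ · (1,4)P 2/2 ✓
Row 2: (2,3)P 2/3 ✓
Row 3: (3,0)P 0/1 ✗ · (3,1)Q 0/2 ✗ · (3,3)P 3/5 ✓ · (3,4)Q 1/4 ✗
Row 4: (4,2)P 2/4 ✓ · (4,3)Q 1/4 ✗ · (4,4)P 1/3 ✗
Row 5: (5,1)P 1/1 ✓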